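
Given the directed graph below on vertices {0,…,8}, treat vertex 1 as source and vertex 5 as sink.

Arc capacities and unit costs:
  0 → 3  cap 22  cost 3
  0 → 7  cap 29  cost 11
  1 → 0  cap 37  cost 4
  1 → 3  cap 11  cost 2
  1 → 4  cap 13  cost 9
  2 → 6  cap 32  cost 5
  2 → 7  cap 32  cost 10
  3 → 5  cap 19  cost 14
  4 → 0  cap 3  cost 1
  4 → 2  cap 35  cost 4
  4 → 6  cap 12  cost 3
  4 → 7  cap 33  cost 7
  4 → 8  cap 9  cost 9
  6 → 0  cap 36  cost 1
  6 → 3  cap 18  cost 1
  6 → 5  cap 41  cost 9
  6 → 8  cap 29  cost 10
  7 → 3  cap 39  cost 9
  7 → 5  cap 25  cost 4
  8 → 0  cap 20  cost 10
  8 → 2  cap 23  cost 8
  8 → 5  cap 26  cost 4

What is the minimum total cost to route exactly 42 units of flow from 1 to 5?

shortest-cost path #1: 1→3→5 push 11 @ unit cost 16 (adds 176)
shortest-cost path #2: 1→0→7→5 push 25 @ unit cost 19 (adds 475)
shortest-cost path #3: 1→4→6→5 push 6 @ unit cost 21 (adds 126)
total cost = 777

Minimum cost for 42 units: 777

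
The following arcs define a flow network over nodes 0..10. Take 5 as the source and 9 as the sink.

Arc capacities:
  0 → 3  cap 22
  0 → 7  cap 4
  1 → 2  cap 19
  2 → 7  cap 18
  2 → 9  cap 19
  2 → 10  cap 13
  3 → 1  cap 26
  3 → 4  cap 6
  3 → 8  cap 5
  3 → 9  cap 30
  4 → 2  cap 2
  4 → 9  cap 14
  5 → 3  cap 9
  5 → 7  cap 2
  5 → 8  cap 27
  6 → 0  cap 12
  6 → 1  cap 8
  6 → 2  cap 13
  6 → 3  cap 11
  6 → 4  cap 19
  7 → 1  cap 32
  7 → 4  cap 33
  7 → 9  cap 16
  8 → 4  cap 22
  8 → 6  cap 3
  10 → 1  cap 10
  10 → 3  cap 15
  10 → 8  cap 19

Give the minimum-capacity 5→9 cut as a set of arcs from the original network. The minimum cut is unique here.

augment #1: 5→3→9 push 9
augment #2: 5→7→9 push 2
augment #3: 5→8→4→9 push 14
augment #4: 5→8→4→2→9 push 2
augment #5: 5→8→6→2→9 push 3
max flow = 30; residual-reachable set from 5 gives S-side
cut edges (S→T): {(4,2), (4,9), (5,3), (5,7), (8,6)} total cap 30

Min-cut arcs: {(4,2), (4,9), (5,3), (5,7), (8,6)} (total capacity 30)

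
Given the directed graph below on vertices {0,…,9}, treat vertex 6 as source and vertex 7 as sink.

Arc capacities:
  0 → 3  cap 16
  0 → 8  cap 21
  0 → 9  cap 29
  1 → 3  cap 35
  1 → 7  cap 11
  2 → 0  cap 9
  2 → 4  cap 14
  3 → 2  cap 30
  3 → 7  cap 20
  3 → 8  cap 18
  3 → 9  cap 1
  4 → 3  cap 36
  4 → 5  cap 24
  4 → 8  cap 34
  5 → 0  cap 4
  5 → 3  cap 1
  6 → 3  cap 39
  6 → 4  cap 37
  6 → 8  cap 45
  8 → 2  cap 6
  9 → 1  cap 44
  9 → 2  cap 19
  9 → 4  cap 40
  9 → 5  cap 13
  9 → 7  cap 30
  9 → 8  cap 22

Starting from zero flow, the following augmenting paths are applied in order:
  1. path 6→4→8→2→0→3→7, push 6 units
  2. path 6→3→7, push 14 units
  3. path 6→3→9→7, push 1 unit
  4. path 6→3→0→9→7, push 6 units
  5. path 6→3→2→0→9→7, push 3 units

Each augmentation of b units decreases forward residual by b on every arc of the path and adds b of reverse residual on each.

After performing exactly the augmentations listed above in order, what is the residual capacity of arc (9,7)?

after path 1 (6→4→8→2→0→3→7, push 6): res(9,7)=30
after path 2 (6→3→7, push 14): res(9,7)=30
after path 3 (6→3→9→7, push 1): res(9,7)=29
after path 4 (6→3→0→9→7, push 6): res(9,7)=23
after path 5 (6→3→2→0→9→7, push 3): res(9,7)=20

Residual capacity of (9,7): 20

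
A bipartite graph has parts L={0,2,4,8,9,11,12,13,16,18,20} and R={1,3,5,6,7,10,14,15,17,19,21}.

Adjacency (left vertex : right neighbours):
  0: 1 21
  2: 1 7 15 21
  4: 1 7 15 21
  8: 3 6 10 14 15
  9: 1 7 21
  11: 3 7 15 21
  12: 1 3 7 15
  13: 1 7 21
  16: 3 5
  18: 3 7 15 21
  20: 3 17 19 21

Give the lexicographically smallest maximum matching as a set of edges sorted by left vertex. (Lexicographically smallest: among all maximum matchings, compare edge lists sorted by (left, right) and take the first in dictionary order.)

|M| = 8 (so the lex-smallest maximum matching has 8 edges)
process left vertices in ascending order; for each, take the smallest-labelled available neighbour that still permits 8 edges overall, or leave it unmatched if none does
lex-smallest matching: {0-1, 2-7, 4-15, 8-6, 9-21, 11-3, 16-5, 20-17}

Lex-smallest maximum matching: {(0,1), (2,7), (4,15), (8,6), (9,21), (11,3), (16,5), (20,17)}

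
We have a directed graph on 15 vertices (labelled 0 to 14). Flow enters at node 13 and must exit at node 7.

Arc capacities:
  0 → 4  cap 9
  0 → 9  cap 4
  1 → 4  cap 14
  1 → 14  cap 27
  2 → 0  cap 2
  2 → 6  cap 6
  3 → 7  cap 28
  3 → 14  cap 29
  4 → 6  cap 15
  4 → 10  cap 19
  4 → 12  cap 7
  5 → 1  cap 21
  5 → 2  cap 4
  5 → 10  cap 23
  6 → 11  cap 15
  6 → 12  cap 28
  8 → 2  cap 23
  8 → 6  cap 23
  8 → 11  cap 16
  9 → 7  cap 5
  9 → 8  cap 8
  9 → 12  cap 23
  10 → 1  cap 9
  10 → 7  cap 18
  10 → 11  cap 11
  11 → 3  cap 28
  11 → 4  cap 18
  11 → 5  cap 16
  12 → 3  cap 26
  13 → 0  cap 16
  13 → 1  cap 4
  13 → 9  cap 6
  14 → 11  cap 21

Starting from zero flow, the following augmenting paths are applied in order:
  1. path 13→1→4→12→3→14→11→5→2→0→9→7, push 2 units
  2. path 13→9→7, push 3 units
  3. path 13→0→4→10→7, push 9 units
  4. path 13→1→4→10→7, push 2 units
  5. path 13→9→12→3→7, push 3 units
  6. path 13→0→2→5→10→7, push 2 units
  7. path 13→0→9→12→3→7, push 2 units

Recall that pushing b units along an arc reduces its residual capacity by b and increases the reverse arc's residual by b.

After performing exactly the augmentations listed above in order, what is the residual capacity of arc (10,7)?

after path 1 (13→1→4→12→3→14→11→5→2→0→9→7, push 2): res(10,7)=18
after path 2 (13→9→7, push 3): res(10,7)=18
after path 3 (13→0→4→10→7, push 9): res(10,7)=9
after path 4 (13→1→4→10→7, push 2): res(10,7)=7
after path 5 (13→9→12→3→7, push 3): res(10,7)=7
after path 6 (13→0→2→5→10→7, push 2): res(10,7)=5
after path 7 (13→0→9→12→3→7, push 2): res(10,7)=5

Residual capacity of (10,7): 5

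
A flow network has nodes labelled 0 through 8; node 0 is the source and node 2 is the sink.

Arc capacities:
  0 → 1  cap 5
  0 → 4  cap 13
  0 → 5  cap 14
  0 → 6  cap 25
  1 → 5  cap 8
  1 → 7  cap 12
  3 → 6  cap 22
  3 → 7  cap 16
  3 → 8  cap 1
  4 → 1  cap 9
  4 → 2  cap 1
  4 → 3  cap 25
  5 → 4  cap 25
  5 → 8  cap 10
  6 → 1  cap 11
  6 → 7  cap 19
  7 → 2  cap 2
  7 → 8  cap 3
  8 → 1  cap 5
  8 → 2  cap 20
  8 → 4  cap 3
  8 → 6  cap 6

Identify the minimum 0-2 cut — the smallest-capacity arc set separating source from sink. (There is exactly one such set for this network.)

augment #1: 0→4→2 push 1
augment #2: 0→1→7→2 push 2
augment #3: 0→5→8→2 push 10
augment #4: 0→1→7→8→2 push 3
augment #5: 0→4→3→8→2 push 1
max flow = 17; residual-reachable set from 0 gives S-side
cut edges (S→T): {(3,8), (4,2), (5,8), (7,2), (7,8)} total cap 17

Min-cut arcs: {(3,8), (4,2), (5,8), (7,2), (7,8)} (total capacity 17)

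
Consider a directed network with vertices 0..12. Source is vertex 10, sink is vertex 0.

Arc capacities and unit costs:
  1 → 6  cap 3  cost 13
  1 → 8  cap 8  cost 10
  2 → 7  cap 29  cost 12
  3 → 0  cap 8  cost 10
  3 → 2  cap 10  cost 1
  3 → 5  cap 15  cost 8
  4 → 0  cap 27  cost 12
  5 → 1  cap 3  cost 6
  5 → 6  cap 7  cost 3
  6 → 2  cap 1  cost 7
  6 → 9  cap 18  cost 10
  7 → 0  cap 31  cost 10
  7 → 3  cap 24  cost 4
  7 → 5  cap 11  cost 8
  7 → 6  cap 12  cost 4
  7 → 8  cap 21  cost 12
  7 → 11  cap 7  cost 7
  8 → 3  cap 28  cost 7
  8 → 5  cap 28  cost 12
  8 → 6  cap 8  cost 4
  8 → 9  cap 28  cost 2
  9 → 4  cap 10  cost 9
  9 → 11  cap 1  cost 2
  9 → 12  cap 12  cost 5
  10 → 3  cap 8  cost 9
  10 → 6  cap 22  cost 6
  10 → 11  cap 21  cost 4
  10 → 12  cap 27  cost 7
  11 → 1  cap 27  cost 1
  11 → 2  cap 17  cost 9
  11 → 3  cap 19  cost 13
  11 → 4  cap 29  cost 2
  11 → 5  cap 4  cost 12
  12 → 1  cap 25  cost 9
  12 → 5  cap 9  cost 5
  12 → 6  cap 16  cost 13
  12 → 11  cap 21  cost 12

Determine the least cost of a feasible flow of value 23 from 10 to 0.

Minimum cost for 23 units: 416

shortest-cost path #1: 10→11→4→0 push 21 @ unit cost 18 (adds 378)
shortest-cost path #2: 10→3→0 push 2 @ unit cost 19 (adds 38)
total cost = 416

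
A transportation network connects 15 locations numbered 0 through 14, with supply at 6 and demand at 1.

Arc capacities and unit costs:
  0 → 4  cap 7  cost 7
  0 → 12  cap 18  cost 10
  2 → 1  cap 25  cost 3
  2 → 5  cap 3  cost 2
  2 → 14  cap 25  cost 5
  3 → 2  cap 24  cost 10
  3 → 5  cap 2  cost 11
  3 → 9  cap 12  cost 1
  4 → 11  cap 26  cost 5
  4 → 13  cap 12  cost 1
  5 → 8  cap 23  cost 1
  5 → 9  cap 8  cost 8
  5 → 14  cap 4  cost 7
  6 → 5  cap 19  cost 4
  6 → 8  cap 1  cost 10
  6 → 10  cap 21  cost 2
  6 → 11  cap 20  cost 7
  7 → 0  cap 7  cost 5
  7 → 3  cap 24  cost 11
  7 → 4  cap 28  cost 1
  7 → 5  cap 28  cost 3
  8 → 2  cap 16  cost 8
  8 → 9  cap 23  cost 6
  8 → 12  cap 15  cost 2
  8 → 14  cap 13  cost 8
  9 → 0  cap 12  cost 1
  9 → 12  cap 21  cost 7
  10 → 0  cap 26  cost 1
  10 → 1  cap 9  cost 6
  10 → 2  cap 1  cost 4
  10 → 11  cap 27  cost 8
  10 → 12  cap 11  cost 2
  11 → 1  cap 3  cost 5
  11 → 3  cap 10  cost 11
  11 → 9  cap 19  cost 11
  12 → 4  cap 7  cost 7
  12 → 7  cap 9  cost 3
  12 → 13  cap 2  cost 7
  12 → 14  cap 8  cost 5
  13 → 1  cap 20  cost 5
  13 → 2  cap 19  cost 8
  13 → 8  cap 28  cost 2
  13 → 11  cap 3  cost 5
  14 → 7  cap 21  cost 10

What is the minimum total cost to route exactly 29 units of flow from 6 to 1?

shortest-cost path #1: 6→10→1 push 9 @ unit cost 8 (adds 72)
shortest-cost path #2: 6→10→2→1 push 1 @ unit cost 9 (adds 9)
shortest-cost path #3: 6→11→1 push 3 @ unit cost 12 (adds 36)
shortest-cost path #4: 6→10→12→7→4→13→1 push 9 @ unit cost 14 (adds 126)
shortest-cost path #5: 6→10→12→13→1 push 2 @ unit cost 16 (adds 32)
shortest-cost path #6: 6→5→8→2→1 push 5 @ unit cost 16 (adds 80)
total cost = 355

Minimum cost for 29 units: 355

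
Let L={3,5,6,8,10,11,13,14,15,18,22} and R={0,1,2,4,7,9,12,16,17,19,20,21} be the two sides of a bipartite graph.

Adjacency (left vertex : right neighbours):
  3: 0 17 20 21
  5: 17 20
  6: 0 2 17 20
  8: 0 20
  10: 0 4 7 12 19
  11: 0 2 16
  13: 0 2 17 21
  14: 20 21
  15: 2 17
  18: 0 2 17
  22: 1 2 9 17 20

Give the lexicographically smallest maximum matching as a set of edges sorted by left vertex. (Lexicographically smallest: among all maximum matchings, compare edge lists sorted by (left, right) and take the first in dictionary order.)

|M| = 8 (so the lex-smallest maximum matching has 8 edges)
process left vertices in ascending order; for each, take the smallest-labelled available neighbour that still permits 8 edges overall, or leave it unmatched if none does
lex-smallest matching: {3-0, 5-17, 6-2, 8-20, 10-4, 11-16, 13-21, 22-1}

Lex-smallest maximum matching: {(3,0), (5,17), (6,2), (8,20), (10,4), (11,16), (13,21), (22,1)}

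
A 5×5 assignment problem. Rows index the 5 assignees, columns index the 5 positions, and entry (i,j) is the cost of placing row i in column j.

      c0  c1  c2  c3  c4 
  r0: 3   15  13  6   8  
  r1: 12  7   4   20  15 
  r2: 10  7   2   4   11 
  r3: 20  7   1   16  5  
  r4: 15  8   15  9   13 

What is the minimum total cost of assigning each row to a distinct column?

Minimum assignment cost: 24

optimal assignment: row0→col0 (cost 3), row1→col2 (cost 4), row2→col3 (cost 4), row3→col4 (cost 5), row4→col1 (cost 8)
total = 3 + 4 + 4 + 5 + 8 = 24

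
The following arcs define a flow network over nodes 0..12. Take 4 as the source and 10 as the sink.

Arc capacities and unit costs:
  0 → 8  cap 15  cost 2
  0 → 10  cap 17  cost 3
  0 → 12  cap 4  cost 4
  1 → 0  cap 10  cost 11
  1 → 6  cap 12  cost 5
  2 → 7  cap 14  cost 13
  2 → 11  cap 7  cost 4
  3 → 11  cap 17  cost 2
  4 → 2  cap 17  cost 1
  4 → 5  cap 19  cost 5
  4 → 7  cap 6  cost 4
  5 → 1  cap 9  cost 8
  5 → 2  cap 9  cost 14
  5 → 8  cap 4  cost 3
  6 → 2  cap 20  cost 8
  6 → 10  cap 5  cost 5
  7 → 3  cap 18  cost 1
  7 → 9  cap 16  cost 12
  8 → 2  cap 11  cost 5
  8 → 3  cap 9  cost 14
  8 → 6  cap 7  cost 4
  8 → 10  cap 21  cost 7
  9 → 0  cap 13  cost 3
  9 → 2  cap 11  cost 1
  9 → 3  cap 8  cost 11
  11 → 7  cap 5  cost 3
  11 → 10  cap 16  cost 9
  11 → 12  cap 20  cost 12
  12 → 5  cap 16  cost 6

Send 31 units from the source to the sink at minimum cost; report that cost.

shortest-cost path #1: 4→2→11→10 push 7 @ unit cost 14 (adds 98)
shortest-cost path #2: 4→5→8→10 push 4 @ unit cost 15 (adds 60)
shortest-cost path #3: 4→7→3→11→10 push 6 @ unit cost 16 (adds 96)
shortest-cost path #4: 4→5→1→6→10 push 5 @ unit cost 23 (adds 115)
shortest-cost path #5: 4→2→7→3→11→10 push 3 @ unit cost 26 (adds 78)
shortest-cost path #6: 4→5→1→0→10 push 4 @ unit cost 27 (adds 108)
shortest-cost path #7: 4→2→7→9→0→10 push 2 @ unit cost 32 (adds 64)
total cost = 619

Minimum cost for 31 units: 619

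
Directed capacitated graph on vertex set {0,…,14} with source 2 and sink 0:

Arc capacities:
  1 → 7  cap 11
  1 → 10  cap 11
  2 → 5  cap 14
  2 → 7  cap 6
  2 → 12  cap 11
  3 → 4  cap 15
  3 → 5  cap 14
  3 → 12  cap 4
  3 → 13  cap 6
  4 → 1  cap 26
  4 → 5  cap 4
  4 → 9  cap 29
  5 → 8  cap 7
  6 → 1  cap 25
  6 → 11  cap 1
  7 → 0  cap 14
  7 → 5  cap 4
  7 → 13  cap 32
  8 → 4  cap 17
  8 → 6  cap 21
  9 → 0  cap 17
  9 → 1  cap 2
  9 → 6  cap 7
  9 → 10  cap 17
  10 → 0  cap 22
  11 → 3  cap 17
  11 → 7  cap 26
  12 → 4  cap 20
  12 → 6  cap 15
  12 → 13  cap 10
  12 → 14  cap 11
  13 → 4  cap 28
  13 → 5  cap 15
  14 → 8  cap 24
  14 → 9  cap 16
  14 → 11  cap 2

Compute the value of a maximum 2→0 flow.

Maximum flow value: 24

augment #1: 2→7→0 bottleneck 6, total now 6
augment #2: 2→12→4→9→0 bottleneck 11, total now 17
augment #3: 2→5→8→4→9→0 bottleneck 6, total now 23
augment #4: 2→5→8→4→1→7→0 bottleneck 1, total now 24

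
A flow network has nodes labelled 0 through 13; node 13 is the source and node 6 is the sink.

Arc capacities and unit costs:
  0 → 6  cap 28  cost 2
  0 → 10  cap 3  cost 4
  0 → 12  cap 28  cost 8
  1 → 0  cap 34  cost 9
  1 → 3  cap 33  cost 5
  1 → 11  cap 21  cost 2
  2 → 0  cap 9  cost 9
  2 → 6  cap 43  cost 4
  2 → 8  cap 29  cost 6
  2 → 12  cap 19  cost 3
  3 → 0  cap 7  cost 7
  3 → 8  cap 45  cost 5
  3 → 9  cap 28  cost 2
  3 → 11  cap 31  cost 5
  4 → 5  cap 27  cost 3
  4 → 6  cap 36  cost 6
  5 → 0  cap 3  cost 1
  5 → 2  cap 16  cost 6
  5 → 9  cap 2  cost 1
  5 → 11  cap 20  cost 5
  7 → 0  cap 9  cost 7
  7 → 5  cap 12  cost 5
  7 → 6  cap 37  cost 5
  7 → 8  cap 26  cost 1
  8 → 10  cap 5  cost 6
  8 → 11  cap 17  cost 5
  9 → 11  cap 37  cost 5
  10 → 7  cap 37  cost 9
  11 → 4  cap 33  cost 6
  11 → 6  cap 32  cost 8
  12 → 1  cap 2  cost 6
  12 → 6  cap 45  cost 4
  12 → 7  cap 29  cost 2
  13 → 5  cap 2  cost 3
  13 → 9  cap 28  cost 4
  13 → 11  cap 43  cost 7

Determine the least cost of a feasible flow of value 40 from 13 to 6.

shortest-cost path #1: 13→5→0→6 push 2 @ unit cost 6 (adds 12)
shortest-cost path #2: 13→11→6 push 32 @ unit cost 15 (adds 480)
shortest-cost path #3: 13→11→4→6 push 6 @ unit cost 19 (adds 114)
total cost = 606

Minimum cost for 40 units: 606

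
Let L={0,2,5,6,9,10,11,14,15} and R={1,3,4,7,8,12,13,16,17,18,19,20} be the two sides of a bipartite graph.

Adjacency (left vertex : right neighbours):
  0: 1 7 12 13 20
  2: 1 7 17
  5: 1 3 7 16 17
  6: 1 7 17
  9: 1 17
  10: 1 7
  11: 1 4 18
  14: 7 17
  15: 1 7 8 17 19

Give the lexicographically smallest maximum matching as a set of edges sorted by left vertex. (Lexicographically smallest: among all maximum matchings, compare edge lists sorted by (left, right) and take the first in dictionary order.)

Lex-smallest maximum matching: {(0,12), (2,1), (5,3), (6,7), (9,17), (11,4), (15,8)}

|M| = 7 (so the lex-smallest maximum matching has 7 edges)
process left vertices in ascending order; for each, take the smallest-labelled available neighbour that still permits 7 edges overall, or leave it unmatched if none does
lex-smallest matching: {0-12, 2-1, 5-3, 6-7, 9-17, 11-4, 15-8}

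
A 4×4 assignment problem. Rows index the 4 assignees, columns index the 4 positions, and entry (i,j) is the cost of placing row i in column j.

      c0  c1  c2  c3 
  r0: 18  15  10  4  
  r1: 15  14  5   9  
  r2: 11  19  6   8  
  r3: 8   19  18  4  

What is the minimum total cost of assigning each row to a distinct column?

Minimum assignment cost: 32

optimal assignment: row0→col3 (cost 4), row1→col1 (cost 14), row2→col2 (cost 6), row3→col0 (cost 8)
total = 4 + 14 + 6 + 8 = 32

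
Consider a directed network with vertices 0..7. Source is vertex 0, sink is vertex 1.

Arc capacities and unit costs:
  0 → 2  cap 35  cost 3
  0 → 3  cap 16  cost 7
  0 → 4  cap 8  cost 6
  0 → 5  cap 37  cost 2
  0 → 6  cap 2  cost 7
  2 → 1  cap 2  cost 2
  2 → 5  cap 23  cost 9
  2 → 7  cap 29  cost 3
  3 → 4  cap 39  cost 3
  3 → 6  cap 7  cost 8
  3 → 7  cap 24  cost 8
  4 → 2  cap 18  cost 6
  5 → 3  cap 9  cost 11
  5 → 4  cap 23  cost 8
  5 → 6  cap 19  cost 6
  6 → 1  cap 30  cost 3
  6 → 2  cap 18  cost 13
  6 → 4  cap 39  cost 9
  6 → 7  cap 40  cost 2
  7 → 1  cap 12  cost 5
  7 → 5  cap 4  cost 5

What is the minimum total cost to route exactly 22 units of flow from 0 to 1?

shortest-cost path #1: 0→2→1 push 2 @ unit cost 5 (adds 10)
shortest-cost path #2: 0→6→1 push 2 @ unit cost 10 (adds 20)
shortest-cost path #3: 0→5→6→1 push 18 @ unit cost 11 (adds 198)
total cost = 228

Minimum cost for 22 units: 228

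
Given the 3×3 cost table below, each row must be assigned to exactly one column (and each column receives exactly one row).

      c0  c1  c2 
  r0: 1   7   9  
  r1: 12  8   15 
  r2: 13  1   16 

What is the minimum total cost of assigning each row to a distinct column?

Minimum assignment cost: 17

optimal assignment: row0→col0 (cost 1), row1→col2 (cost 15), row2→col1 (cost 1)
total = 1 + 15 + 1 = 17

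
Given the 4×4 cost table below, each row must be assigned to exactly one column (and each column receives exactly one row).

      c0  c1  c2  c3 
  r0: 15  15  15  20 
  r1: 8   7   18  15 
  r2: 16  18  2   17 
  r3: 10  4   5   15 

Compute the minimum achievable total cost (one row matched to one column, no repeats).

optimal assignment: row0→col3 (cost 20), row1→col0 (cost 8), row2→col2 (cost 2), row3→col1 (cost 4)
total = 20 + 8 + 2 + 4 = 34

Minimum assignment cost: 34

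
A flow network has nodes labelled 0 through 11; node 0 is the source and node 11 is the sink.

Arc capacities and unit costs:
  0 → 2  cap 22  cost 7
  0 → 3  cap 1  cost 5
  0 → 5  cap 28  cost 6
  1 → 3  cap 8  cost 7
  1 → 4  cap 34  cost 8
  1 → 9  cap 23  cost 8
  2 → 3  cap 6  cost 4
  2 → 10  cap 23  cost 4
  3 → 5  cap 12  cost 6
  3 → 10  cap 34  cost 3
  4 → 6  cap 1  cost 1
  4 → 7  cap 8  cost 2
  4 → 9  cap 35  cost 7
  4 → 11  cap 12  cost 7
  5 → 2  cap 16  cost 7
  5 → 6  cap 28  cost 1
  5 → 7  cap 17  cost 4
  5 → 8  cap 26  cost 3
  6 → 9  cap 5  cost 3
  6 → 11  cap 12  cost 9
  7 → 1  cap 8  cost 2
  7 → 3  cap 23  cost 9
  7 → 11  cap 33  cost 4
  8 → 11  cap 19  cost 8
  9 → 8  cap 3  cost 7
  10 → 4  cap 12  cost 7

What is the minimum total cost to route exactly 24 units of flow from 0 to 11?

Minimum cost for 24 units: 350

shortest-cost path #1: 0→5→7→11 push 17 @ unit cost 14 (adds 238)
shortest-cost path #2: 0→5→6→11 push 7 @ unit cost 16 (adds 112)
total cost = 350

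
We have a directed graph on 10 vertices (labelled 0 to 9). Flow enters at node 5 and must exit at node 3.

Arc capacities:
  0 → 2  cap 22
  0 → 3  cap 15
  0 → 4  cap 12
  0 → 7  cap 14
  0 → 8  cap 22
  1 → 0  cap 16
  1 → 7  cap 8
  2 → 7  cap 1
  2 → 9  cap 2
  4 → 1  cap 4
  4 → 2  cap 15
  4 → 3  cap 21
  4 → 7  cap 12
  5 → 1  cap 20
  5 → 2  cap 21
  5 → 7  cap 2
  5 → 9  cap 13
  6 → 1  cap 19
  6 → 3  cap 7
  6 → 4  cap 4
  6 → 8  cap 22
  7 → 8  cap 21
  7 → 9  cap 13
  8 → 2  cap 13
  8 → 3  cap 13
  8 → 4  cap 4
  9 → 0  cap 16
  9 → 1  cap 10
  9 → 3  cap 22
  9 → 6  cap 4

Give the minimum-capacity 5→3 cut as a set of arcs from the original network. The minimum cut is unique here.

Min-cut arcs: {(2,7), (2,9), (5,1), (5,7), (5,9)} (total capacity 38)

augment #1: 5→9→3 push 13
augment #2: 5→1→0→3 push 15
augment #3: 5→2→9→3 push 2
augment #4: 5→7→8→3 push 2
augment #5: 5→1→0→4→3 push 1
augment #6: 5→1→7→8→3 push 4
augment #7: 5→2→7→8→3 push 1
max flow = 38; residual-reachable set from 5 gives S-side
cut edges (S→T): {(2,7), (2,9), (5,1), (5,7), (5,9)} total cap 38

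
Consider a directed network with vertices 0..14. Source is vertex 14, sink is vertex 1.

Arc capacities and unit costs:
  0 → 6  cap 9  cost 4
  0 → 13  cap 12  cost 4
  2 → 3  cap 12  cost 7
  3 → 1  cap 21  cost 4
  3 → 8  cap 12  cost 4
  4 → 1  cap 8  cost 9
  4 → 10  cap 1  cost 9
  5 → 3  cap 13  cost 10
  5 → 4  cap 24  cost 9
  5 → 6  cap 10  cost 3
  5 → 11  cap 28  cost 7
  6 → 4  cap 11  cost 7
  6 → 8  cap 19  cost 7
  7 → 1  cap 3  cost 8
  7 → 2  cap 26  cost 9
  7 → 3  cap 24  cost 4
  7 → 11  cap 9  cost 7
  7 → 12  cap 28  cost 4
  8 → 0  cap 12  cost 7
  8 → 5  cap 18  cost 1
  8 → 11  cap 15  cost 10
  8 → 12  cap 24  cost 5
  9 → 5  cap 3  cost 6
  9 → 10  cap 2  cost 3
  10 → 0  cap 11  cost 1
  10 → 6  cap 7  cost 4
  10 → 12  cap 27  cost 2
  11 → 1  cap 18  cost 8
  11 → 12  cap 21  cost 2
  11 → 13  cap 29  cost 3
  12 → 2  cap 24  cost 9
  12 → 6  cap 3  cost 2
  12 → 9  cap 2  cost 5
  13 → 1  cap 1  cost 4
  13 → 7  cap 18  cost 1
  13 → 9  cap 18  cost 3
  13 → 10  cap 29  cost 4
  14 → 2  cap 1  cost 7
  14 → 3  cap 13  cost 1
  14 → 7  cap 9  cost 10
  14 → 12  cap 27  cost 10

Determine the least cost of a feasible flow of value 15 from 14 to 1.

shortest-cost path #1: 14→3→1 push 13 @ unit cost 5 (adds 65)
shortest-cost path #2: 14→2→3→1 push 1 @ unit cost 18 (adds 18)
shortest-cost path #3: 14→7→1 push 1 @ unit cost 18 (adds 18)
total cost = 101

Minimum cost for 15 units: 101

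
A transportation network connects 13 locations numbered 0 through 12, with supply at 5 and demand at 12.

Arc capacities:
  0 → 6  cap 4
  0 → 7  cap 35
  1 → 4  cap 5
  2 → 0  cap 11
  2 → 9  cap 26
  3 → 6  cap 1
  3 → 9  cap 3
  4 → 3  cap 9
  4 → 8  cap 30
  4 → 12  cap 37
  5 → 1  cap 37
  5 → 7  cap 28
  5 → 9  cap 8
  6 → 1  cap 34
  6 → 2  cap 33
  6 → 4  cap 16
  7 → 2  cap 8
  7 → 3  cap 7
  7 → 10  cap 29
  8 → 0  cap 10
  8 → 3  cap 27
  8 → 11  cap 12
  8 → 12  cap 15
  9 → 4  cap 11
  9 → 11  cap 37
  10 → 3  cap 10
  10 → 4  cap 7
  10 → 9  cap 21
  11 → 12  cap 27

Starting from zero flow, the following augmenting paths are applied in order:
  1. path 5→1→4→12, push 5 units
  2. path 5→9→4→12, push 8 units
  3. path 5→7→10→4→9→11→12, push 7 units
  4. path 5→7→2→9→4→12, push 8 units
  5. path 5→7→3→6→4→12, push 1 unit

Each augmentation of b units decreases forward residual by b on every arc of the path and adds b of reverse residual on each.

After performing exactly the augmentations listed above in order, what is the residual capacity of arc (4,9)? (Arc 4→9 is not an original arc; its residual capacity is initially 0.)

after path 1 (5→1→4→12, push 5): res(4,9)=0
after path 2 (5→9→4→12, push 8): res(4,9)=8
after path 3 (5→7→10→4→9→11→12, push 7): res(4,9)=1
after path 4 (5→7→2→9→4→12, push 8): res(4,9)=9
after path 5 (5→7→3→6→4→12, push 1): res(4,9)=9

Residual capacity of (4,9): 9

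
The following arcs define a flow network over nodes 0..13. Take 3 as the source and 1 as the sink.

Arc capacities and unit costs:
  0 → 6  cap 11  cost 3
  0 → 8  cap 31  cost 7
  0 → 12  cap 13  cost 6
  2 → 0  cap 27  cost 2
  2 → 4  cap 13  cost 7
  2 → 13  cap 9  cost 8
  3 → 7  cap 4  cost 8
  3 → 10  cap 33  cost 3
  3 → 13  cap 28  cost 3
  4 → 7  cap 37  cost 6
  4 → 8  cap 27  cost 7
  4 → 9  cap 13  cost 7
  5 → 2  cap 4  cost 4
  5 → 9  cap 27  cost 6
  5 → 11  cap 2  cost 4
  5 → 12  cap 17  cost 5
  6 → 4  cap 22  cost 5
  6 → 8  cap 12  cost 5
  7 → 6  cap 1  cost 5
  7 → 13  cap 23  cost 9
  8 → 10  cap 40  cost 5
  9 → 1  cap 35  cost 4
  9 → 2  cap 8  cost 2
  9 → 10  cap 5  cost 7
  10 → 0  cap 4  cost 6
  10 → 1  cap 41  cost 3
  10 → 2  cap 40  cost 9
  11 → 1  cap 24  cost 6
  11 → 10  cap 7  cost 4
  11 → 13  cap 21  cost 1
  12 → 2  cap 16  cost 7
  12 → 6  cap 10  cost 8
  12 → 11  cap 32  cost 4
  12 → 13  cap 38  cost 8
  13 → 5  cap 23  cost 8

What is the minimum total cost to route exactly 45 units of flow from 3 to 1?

shortest-cost path #1: 3→10→1 push 33 @ unit cost 6 (adds 198)
shortest-cost path #2: 3→13→5→9→1 push 12 @ unit cost 21 (adds 252)
total cost = 450

Minimum cost for 45 units: 450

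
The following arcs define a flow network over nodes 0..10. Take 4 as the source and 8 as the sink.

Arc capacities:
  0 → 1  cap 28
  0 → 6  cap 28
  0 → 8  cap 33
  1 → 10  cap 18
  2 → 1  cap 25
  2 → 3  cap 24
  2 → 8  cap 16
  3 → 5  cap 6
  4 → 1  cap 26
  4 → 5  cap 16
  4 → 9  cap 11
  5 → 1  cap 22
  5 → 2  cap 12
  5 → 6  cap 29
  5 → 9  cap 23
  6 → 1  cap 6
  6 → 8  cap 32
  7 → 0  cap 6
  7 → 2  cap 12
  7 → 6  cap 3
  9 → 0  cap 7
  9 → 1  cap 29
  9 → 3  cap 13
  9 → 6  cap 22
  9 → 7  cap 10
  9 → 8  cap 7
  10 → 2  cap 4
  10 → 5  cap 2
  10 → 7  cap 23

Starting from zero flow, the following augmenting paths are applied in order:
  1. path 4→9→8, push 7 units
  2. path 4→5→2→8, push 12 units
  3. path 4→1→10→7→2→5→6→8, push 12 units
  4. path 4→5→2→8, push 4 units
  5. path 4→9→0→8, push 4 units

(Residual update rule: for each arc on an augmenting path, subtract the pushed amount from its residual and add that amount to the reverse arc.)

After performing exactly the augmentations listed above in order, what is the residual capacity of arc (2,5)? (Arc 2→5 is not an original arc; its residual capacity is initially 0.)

Residual capacity of (2,5): 4

after path 1 (4→9→8, push 7): res(2,5)=0
after path 2 (4→5→2→8, push 12): res(2,5)=12
after path 3 (4→1→10→7→2→5→6→8, push 12): res(2,5)=0
after path 4 (4→5→2→8, push 4): res(2,5)=4
after path 5 (4→9→0→8, push 4): res(2,5)=4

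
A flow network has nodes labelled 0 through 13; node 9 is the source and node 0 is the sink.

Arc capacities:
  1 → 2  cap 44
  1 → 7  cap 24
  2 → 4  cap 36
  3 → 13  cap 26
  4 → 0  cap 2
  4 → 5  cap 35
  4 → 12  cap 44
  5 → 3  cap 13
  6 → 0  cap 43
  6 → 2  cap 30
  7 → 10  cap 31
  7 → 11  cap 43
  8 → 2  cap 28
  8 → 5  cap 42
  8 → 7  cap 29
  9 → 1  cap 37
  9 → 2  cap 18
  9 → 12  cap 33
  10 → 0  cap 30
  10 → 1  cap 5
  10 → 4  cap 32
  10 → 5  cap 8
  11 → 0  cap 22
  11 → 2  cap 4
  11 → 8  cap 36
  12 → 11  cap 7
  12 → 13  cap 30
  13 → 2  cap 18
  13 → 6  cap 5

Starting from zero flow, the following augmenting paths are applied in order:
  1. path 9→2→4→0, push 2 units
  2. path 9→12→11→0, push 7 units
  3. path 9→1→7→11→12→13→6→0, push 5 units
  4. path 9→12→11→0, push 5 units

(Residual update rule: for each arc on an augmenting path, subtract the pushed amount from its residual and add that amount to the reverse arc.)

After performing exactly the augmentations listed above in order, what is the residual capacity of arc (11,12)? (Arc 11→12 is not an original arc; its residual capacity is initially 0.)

after path 1 (9→2→4→0, push 2): res(11,12)=0
after path 2 (9→12→11→0, push 7): res(11,12)=7
after path 3 (9→1→7→11→12→13→6→0, push 5): res(11,12)=2
after path 4 (9→12→11→0, push 5): res(11,12)=7

Residual capacity of (11,12): 7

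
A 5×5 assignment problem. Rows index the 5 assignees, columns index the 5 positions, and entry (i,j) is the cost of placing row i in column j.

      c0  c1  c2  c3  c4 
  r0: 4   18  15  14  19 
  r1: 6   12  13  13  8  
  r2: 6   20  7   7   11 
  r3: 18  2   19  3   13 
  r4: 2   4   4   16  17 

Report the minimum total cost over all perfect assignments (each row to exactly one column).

Minimum assignment cost: 25

optimal assignment: row0→col0 (cost 4), row1→col4 (cost 8), row2→col3 (cost 7), row3→col1 (cost 2), row4→col2 (cost 4)
total = 4 + 8 + 7 + 2 + 4 = 25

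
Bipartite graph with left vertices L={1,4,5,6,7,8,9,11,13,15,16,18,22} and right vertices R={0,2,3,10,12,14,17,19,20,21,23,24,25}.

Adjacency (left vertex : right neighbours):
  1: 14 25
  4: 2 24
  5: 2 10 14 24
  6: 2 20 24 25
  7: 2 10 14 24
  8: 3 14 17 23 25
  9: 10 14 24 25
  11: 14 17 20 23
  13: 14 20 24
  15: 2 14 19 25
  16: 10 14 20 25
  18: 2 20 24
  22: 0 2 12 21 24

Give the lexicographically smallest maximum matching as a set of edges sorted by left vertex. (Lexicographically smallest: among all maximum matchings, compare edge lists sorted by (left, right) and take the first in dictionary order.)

|M| = 10 (so the lex-smallest maximum matching has 10 edges)
process left vertices in ascending order; for each, take the smallest-labelled available neighbour that still permits 10 edges overall, or leave it unmatched if none does
lex-smallest matching: {1-14, 4-2, 5-10, 6-20, 7-24, 8-3, 9-25, 11-17, 15-19, 22-0}

Lex-smallest maximum matching: {(1,14), (4,2), (5,10), (6,20), (7,24), (8,3), (9,25), (11,17), (15,19), (22,0)}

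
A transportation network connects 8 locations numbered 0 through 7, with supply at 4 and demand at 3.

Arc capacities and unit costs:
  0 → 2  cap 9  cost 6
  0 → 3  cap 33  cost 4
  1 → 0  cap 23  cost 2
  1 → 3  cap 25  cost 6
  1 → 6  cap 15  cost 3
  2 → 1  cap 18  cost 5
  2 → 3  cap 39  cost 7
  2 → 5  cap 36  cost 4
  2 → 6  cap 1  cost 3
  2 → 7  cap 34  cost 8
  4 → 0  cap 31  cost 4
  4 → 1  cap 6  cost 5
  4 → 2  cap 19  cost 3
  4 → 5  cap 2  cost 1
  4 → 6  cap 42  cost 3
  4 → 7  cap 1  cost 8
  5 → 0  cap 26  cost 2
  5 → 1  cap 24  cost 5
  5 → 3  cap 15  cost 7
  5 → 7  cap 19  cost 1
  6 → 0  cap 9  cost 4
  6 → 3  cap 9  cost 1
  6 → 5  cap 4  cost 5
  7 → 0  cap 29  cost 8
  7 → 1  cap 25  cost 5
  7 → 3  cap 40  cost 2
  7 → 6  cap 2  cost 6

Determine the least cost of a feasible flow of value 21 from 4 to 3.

Minimum cost for 21 units: 124

shortest-cost path #1: 4→6→3 push 9 @ unit cost 4 (adds 36)
shortest-cost path #2: 4→5→7→3 push 2 @ unit cost 4 (adds 8)
shortest-cost path #3: 4→0→3 push 10 @ unit cost 8 (adds 80)
total cost = 124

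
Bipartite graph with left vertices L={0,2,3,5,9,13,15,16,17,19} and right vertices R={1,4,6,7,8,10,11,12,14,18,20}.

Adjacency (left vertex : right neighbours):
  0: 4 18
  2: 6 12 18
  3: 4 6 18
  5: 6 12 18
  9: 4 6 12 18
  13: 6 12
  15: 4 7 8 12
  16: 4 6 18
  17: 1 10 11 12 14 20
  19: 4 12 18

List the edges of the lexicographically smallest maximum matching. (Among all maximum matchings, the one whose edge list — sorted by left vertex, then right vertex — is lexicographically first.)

Lex-smallest maximum matching: {(0,4), (2,6), (3,18), (5,12), (15,7), (17,1)}

|M| = 6 (so the lex-smallest maximum matching has 6 edges)
process left vertices in ascending order; for each, take the smallest-labelled available neighbour that still permits 6 edges overall, or leave it unmatched if none does
lex-smallest matching: {0-4, 2-6, 3-18, 5-12, 15-7, 17-1}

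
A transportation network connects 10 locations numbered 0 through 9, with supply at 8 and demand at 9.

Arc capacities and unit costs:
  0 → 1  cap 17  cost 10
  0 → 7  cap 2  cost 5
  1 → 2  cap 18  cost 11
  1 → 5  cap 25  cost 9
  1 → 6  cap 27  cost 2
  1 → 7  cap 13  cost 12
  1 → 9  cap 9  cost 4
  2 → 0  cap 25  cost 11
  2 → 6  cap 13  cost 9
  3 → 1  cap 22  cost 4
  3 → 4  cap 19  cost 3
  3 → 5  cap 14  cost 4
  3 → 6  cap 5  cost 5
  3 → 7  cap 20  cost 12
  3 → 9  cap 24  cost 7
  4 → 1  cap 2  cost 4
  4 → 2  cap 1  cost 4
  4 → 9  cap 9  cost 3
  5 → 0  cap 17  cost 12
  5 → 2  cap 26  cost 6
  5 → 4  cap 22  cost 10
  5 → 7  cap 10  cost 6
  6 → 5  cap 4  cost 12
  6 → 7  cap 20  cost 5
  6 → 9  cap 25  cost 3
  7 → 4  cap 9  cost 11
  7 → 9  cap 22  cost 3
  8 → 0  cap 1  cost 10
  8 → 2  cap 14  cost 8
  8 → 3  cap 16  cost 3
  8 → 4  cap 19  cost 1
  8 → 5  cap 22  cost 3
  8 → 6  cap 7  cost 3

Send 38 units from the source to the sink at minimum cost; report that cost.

shortest-cost path #1: 8→4→9 push 9 @ unit cost 4 (adds 36)
shortest-cost path #2: 8→6→9 push 7 @ unit cost 6 (adds 42)
shortest-cost path #3: 8→4→1→9 push 2 @ unit cost 9 (adds 18)
shortest-cost path #4: 8→3→9 push 16 @ unit cost 10 (adds 160)
shortest-cost path #5: 8→5→7→9 push 4 @ unit cost 12 (adds 48)
total cost = 304

Minimum cost for 38 units: 304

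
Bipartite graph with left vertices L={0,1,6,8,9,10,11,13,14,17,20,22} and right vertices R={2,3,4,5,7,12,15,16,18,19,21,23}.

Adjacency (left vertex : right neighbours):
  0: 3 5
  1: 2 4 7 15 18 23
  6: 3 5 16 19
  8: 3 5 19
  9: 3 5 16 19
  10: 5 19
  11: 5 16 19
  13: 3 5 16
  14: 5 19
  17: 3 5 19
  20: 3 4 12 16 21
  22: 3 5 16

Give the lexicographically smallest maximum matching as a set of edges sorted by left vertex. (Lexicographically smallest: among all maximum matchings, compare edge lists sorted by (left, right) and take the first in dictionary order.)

Lex-smallest maximum matching: {(0,3), (1,2), (6,5), (8,19), (9,16), (20,4)}

|M| = 6 (so the lex-smallest maximum matching has 6 edges)
process left vertices in ascending order; for each, take the smallest-labelled available neighbour that still permits 6 edges overall, or leave it unmatched if none does
lex-smallest matching: {0-3, 1-2, 6-5, 8-19, 9-16, 20-4}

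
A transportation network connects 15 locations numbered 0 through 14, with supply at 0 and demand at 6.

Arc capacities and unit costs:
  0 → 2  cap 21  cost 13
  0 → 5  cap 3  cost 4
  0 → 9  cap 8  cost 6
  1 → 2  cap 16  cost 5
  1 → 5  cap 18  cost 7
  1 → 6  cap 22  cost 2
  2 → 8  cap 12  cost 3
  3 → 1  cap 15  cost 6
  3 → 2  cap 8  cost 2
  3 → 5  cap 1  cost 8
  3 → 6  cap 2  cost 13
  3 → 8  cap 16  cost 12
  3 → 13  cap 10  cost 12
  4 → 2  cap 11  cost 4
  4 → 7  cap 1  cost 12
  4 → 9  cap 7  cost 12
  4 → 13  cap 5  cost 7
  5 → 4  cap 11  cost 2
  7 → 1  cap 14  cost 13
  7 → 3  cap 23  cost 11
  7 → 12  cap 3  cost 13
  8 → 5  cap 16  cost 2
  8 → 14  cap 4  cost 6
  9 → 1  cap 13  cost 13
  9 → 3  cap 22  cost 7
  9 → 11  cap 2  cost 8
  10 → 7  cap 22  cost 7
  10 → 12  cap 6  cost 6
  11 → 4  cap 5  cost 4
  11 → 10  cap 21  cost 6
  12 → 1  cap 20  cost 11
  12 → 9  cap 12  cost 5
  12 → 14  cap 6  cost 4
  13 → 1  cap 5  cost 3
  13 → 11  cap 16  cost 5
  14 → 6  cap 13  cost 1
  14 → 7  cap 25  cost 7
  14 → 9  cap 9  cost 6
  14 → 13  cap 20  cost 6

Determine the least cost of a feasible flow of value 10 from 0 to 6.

shortest-cost path #1: 0→5→4→13→1→6 push 3 @ unit cost 18 (adds 54)
shortest-cost path #2: 0→9→1→6 push 7 @ unit cost 21 (adds 147)
total cost = 201

Minimum cost for 10 units: 201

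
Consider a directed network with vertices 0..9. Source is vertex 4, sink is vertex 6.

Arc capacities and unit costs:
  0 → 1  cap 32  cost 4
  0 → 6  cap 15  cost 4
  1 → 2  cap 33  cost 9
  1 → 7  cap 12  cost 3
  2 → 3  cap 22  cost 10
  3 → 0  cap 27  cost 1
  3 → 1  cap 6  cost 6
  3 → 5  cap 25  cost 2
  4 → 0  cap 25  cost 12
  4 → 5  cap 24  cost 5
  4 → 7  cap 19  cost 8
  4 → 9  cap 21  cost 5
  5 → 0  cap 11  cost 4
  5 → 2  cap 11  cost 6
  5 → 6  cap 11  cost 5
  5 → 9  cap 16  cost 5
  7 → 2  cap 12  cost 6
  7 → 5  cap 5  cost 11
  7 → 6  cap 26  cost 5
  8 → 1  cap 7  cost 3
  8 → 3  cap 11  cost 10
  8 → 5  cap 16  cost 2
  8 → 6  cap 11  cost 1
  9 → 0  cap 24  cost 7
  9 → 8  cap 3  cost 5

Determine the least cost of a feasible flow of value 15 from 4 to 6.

Minimum cost for 15 units: 156

shortest-cost path #1: 4→5→6 push 11 @ unit cost 10 (adds 110)
shortest-cost path #2: 4→9→8→6 push 3 @ unit cost 11 (adds 33)
shortest-cost path #3: 4→7→6 push 1 @ unit cost 13 (adds 13)
total cost = 156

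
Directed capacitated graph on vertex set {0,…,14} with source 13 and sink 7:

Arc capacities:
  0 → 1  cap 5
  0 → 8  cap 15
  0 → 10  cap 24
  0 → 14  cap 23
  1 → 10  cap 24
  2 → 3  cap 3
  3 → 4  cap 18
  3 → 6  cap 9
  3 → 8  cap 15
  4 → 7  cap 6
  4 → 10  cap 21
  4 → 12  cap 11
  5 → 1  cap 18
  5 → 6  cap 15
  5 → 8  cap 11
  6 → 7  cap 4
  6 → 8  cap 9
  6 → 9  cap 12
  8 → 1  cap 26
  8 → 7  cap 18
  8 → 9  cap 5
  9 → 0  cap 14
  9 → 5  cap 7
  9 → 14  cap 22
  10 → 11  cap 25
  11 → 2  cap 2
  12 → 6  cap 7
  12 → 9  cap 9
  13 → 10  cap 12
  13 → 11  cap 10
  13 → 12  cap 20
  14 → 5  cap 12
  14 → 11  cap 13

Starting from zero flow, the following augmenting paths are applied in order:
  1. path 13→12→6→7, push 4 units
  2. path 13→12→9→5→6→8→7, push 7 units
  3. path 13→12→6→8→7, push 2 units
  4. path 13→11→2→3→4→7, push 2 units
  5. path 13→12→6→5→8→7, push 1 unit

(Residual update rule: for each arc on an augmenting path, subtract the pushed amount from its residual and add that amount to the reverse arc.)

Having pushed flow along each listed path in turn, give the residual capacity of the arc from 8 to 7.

after path 1 (13→12→6→7, push 4): res(8,7)=18
after path 2 (13→12→9→5→6→8→7, push 7): res(8,7)=11
after path 3 (13→12→6→8→7, push 2): res(8,7)=9
after path 4 (13→11→2→3→4→7, push 2): res(8,7)=9
after path 5 (13→12→6→5→8→7, push 1): res(8,7)=8

Residual capacity of (8,7): 8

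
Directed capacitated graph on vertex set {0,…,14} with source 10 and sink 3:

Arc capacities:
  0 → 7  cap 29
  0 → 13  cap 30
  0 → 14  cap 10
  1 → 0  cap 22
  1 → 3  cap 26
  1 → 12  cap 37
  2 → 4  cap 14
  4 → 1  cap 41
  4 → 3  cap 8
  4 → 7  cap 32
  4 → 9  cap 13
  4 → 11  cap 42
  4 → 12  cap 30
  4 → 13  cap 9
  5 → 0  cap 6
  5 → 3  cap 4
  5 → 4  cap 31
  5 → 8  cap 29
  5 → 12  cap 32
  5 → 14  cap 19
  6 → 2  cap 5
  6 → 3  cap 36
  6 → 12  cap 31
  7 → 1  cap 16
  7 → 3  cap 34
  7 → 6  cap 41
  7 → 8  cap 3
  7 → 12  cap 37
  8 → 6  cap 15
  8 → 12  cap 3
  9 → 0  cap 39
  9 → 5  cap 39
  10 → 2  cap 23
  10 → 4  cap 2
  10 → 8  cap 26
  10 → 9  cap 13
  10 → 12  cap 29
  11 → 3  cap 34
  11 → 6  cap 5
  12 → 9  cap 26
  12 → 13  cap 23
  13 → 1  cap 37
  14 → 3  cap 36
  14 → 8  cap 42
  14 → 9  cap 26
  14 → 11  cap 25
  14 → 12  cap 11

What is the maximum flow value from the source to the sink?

Maximum flow value: 76

augment #1: 10→4→3 bottleneck 2, total now 2
augment #2: 10→2→4→3 bottleneck 6, total now 8
augment #3: 10→8→6→3 bottleneck 15, total now 23
augment #4: 10→9→5→3 bottleneck 4, total now 27
augment #5: 10→2→4→1→3 bottleneck 8, total now 35
augment #6: 10→9→0→7→3 bottleneck 9, total now 44
augment #7: 10→12→13→1→3 bottleneck 18, total now 62
augment #8: 10→12→9→0→7→3 bottleneck 11, total now 73
augment #9: 10→8→12→9→0→7→3 bottleneck 3, total now 76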